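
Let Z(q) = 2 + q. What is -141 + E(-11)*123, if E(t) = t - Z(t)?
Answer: -387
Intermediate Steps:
E(t) = -2 (E(t) = t - (2 + t) = t + (-2 - t) = -2)
-141 + E(-11)*123 = -141 - 2*123 = -141 - 246 = -387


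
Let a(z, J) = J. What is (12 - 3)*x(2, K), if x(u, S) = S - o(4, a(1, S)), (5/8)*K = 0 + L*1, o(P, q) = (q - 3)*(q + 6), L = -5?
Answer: -270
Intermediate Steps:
o(P, q) = (-3 + q)*(6 + q)
K = -8 (K = 8*(0 - 5*1)/5 = 8*(0 - 5)/5 = (8/5)*(-5) = -8)
x(u, S) = 18 - S² - 2*S (x(u, S) = S - (-18 + S² + 3*S) = S + (18 - S² - 3*S) = 18 - S² - 2*S)
(12 - 3)*x(2, K) = (12 - 3)*(18 - 1*(-8)² - 2*(-8)) = 9*(18 - 1*64 + 16) = 9*(18 - 64 + 16) = 9*(-30) = -270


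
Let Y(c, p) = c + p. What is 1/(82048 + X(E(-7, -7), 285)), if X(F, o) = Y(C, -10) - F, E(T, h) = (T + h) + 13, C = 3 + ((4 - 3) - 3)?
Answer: 1/82040 ≈ 1.2189e-5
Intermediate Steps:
C = 1 (C = 3 + (1 - 3) = 3 - 2 = 1)
E(T, h) = 13 + T + h
X(F, o) = -9 - F (X(F, o) = (1 - 10) - F = -9 - F)
1/(82048 + X(E(-7, -7), 285)) = 1/(82048 + (-9 - (13 - 7 - 7))) = 1/(82048 + (-9 - 1*(-1))) = 1/(82048 + (-9 + 1)) = 1/(82048 - 8) = 1/82040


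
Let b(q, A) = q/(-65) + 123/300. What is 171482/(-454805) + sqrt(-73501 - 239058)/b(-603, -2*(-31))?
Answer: -171482/454805 + 1300*I*sqrt(312559)/12593 ≈ -0.37705 + 57.714*I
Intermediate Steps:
b(q, A) = 41/100 - q/65 (b(q, A) = q*(-1/65) + 123*(1/300) = -q/65 + 41/100 = 41/100 - q/65)
171482/(-454805) + sqrt(-73501 - 239058)/b(-603, -2*(-31)) = 171482/(-454805) + sqrt(-73501 - 239058)/(41/100 - 1/65*(-603)) = 171482*(-1/454805) + sqrt(-312559)/(41/100 + 603/65) = -171482/454805 + (I*sqrt(312559))/(12593/1300) = -171482/454805 + (I*sqrt(312559))*(1300/12593) = -171482/454805 + 1300*I*sqrt(312559)/12593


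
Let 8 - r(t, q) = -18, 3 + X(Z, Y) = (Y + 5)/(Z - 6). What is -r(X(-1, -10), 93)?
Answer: -26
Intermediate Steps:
X(Z, Y) = -3 + (5 + Y)/(-6 + Z) (X(Z, Y) = -3 + (Y + 5)/(Z - 6) = -3 + (5 + Y)/(-6 + Z))
r(t, q) = 26 (r(t, q) = 8 - 1*(-18) = 8 + 18 = 26)
-r(X(-1, -10), 93) = -1*26 = -26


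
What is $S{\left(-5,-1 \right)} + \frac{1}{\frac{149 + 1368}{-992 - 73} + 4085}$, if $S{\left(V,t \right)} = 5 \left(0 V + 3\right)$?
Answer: $\frac{65236185}{4349008} \approx 15.0$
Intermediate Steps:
$S{\left(V,t \right)} = 15$ ($S{\left(V,t \right)} = 5 \left(0 + 3\right) = 5 \cdot 3 = 15$)
$S{\left(-5,-1 \right)} + \frac{1}{\frac{149 + 1368}{-992 - 73} + 4085} = 15 + \frac{1}{\frac{149 + 1368}{-992 - 73} + 4085} = 15 + \frac{1}{\frac{1517}{-1065} + 4085} = 15 + \frac{1}{1517 \left(- \frac{1}{1065}\right) + 4085} = 15 + \frac{1}{- \frac{1517}{1065} + 4085} = 15 + \frac{1}{\frac{4349008}{1065}} = 15 + \frac{1065}{4349008} = \frac{65236185}{4349008}$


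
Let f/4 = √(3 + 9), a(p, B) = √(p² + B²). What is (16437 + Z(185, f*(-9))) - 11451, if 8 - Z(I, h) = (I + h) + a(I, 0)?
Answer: 4624 + 72*√3 ≈ 4748.7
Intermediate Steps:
a(p, B) = √(B² + p²)
f = 8*√3 (f = 4*√(3 + 9) = 4*√12 = 4*(2*√3) = 8*√3 ≈ 13.856)
Z(I, h) = 8 - I - h - √(I²) (Z(I, h) = 8 - ((I + h) + √(0² + I²)) = 8 - ((I + h) + √(0 + I²)) = 8 - ((I + h) + √(I²)) = 8 - (I + h + √(I²)) = 8 + (-I - h - √(I²)) = 8 - I - h - √(I²))
(16437 + Z(185, f*(-9))) - 11451 = (16437 + (8 - 1*185 - 8*√3*(-9) - √(185²))) - 11451 = (16437 + (8 - 185 - (-72)*√3 - √34225)) - 11451 = (16437 + (8 - 185 + 72*√3 - 1*185)) - 11451 = (16437 + (8 - 185 + 72*√3 - 185)) - 11451 = (16437 + (-362 + 72*√3)) - 11451 = (16075 + 72*√3) - 11451 = 4624 + 72*√3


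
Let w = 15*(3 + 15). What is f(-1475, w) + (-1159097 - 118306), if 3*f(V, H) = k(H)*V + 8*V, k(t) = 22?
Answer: -1292153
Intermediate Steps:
w = 270 (w = 15*18 = 270)
f(V, H) = 10*V (f(V, H) = (22*V + 8*V)/3 = (30*V)/3 = 10*V)
f(-1475, w) + (-1159097 - 118306) = 10*(-1475) + (-1159097 - 118306) = -14750 - 1277403 = -1292153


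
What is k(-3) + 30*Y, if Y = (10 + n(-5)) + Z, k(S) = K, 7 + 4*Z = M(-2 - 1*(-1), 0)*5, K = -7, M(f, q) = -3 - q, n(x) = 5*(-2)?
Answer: -172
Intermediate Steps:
n(x) = -10
Z = -11/2 (Z = -7/4 + ((-3 - 1*0)*5)/4 = -7/4 + ((-3 + 0)*5)/4 = -7/4 + (-3*5)/4 = -7/4 + (¼)*(-15) = -7/4 - 15/4 = -11/2 ≈ -5.5000)
k(S) = -7
Y = -11/2 (Y = (10 - 10) - 11/2 = 0 - 11/2 = -11/2 ≈ -5.5000)
k(-3) + 30*Y = -7 + 30*(-11/2) = -7 - 165 = -172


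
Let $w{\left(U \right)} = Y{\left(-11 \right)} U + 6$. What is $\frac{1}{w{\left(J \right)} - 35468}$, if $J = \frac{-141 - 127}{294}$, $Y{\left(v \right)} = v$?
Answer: $- \frac{147}{5211440} \approx -2.8207 \cdot 10^{-5}$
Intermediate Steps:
$J = - \frac{134}{147}$ ($J = \left(-268\right) \frac{1}{294} = - \frac{134}{147} \approx -0.91156$)
$w{\left(U \right)} = 6 - 11 U$ ($w{\left(U \right)} = - 11 U + 6 = 6 - 11 U$)
$\frac{1}{w{\left(J \right)} - 35468} = \frac{1}{\left(6 - - \frac{1474}{147}\right) - 35468} = \frac{1}{\left(6 + \frac{1474}{147}\right) - 35468} = \frac{1}{\frac{2356}{147} - 35468} = \frac{1}{- \frac{5211440}{147}} = - \frac{147}{5211440}$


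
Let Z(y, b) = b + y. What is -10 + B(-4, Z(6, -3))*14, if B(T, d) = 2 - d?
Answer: -24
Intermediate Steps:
-10 + B(-4, Z(6, -3))*14 = -10 + (2 - (-3 + 6))*14 = -10 + (2 - 1*3)*14 = -10 + (2 - 3)*14 = -10 - 1*14 = -10 - 14 = -24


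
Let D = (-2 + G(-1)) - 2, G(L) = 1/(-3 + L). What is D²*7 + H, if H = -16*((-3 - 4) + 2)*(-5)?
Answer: -4377/16 ≈ -273.56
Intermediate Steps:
D = -17/4 (D = (-2 + 1/(-3 - 1)) - 2 = (-2 + 1/(-4)) - 2 = (-2 - ¼) - 2 = -9/4 - 2 = -17/4 ≈ -4.2500)
H = -400 (H = -16*(-7 + 2)*(-5) = -(-80)*(-5) = -16*25 = -400)
D²*7 + H = (-17/4)²*7 - 400 = (289/16)*7 - 400 = 2023/16 - 400 = -4377/16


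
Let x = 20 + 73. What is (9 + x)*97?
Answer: 9894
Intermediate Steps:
x = 93
(9 + x)*97 = (9 + 93)*97 = 102*97 = 9894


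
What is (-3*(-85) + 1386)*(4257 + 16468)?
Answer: 34009725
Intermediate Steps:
(-3*(-85) + 1386)*(4257 + 16468) = (255 + 1386)*20725 = 1641*20725 = 34009725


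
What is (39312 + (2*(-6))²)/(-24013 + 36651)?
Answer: 19728/6319 ≈ 3.1220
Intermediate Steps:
(39312 + (2*(-6))²)/(-24013 + 36651) = (39312 + (-12)²)/12638 = (39312 + 144)*(1/12638) = 39456*(1/12638) = 19728/6319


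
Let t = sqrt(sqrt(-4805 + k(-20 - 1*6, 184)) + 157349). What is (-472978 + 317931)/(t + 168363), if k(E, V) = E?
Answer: -155047/(168363 + sqrt(157349 + I*sqrt(4831))) ≈ -0.91874 + 4.7696e-7*I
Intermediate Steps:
t = sqrt(157349 + I*sqrt(4831)) (t = sqrt(sqrt(-4805 + (-20 - 1*6)) + 157349) = sqrt(sqrt(-4805 + (-20 - 6)) + 157349) = sqrt(sqrt(-4805 - 26) + 157349) = sqrt(sqrt(-4831) + 157349) = sqrt(I*sqrt(4831) + 157349) = sqrt(157349 + I*sqrt(4831)) ≈ 396.67 + 0.0876*I)
(-472978 + 317931)/(t + 168363) = (-472978 + 317931)/(sqrt(157349 + I*sqrt(4831)) + 168363) = -155047/(168363 + sqrt(157349 + I*sqrt(4831)))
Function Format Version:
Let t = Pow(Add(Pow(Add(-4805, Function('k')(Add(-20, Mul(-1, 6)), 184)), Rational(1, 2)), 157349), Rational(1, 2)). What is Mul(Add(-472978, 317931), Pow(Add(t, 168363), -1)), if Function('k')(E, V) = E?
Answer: Mul(-155047, Pow(Add(168363, Pow(Add(157349, Mul(I, Pow(4831, Rational(1, 2)))), Rational(1, 2))), -1)) ≈ Add(-0.91874, Mul(4.7696e-7, I))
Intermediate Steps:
t = Pow(Add(157349, Mul(I, Pow(4831, Rational(1, 2)))), Rational(1, 2)) (t = Pow(Add(Pow(Add(-4805, Add(-20, Mul(-1, 6))), Rational(1, 2)), 157349), Rational(1, 2)) = Pow(Add(Pow(Add(-4805, Add(-20, -6)), Rational(1, 2)), 157349), Rational(1, 2)) = Pow(Add(Pow(Add(-4805, -26), Rational(1, 2)), 157349), Rational(1, 2)) = Pow(Add(Pow(-4831, Rational(1, 2)), 157349), Rational(1, 2)) = Pow(Add(Mul(I, Pow(4831, Rational(1, 2))), 157349), Rational(1, 2)) = Pow(Add(157349, Mul(I, Pow(4831, Rational(1, 2)))), Rational(1, 2)) ≈ Add(396.67, Mul(0.0876, I)))
Mul(Add(-472978, 317931), Pow(Add(t, 168363), -1)) = Mul(Add(-472978, 317931), Pow(Add(Pow(Add(157349, Mul(I, Pow(4831, Rational(1, 2)))), Rational(1, 2)), 168363), -1)) = Mul(-155047, Pow(Add(168363, Pow(Add(157349, Mul(I, Pow(4831, Rational(1, 2)))), Rational(1, 2))), -1))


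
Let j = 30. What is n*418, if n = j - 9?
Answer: 8778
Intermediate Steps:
n = 21 (n = 30 - 9 = 21)
n*418 = 21*418 = 8778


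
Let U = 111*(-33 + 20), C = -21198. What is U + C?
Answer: -22641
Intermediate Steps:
U = -1443 (U = 111*(-13) = -1443)
U + C = -1443 - 21198 = -22641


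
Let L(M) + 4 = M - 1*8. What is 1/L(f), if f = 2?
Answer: -1/10 ≈ -0.10000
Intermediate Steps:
L(M) = -12 + M (L(M) = -4 + (M - 1*8) = -4 + (M - 8) = -4 + (-8 + M) = -12 + M)
1/L(f) = 1/(-12 + 2) = 1/(-10) = -1/10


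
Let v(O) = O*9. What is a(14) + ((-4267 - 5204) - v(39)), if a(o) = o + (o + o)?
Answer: -9780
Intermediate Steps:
a(o) = 3*o (a(o) = o + 2*o = 3*o)
v(O) = 9*O
a(14) + ((-4267 - 5204) - v(39)) = 3*14 + ((-4267 - 5204) - 9*39) = 42 + (-9471 - 1*351) = 42 + (-9471 - 351) = 42 - 9822 = -9780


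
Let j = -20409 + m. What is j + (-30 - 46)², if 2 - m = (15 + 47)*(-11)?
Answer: -13949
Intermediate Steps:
m = 684 (m = 2 - (15 + 47)*(-11) = 2 - 62*(-11) = 2 - 1*(-682) = 2 + 682 = 684)
j = -19725 (j = -20409 + 684 = -19725)
j + (-30 - 46)² = -19725 + (-30 - 46)² = -19725 + (-76)² = -19725 + 5776 = -13949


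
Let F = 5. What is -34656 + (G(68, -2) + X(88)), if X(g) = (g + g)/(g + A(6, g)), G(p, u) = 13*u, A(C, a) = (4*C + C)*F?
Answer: -4127070/119 ≈ -34681.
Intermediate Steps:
A(C, a) = 25*C (A(C, a) = (4*C + C)*5 = (5*C)*5 = 25*C)
X(g) = 2*g/(150 + g) (X(g) = (g + g)/(g + 25*6) = (2*g)/(g + 150) = (2*g)/(150 + g) = 2*g/(150 + g))
-34656 + (G(68, -2) + X(88)) = -34656 + (13*(-2) + 2*88/(150 + 88)) = -34656 + (-26 + 2*88/238) = -34656 + (-26 + 2*88*(1/238)) = -34656 + (-26 + 88/119) = -34656 - 3006/119 = -4127070/119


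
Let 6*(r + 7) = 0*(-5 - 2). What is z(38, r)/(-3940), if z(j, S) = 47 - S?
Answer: -27/1970 ≈ -0.013706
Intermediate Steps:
r = -7 (r = -7 + (0*(-5 - 2))/6 = -7 + (0*(-7))/6 = -7 + (1/6)*0 = -7 + 0 = -7)
z(38, r)/(-3940) = (47 - 1*(-7))/(-3940) = (47 + 7)*(-1/3940) = 54*(-1/3940) = -27/1970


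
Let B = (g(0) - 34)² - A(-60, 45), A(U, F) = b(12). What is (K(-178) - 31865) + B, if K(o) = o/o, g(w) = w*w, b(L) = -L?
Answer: -30696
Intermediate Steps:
A(U, F) = -12 (A(U, F) = -1*12 = -12)
g(w) = w²
K(o) = 1
B = 1168 (B = (0² - 34)² - 1*(-12) = (0 - 34)² + 12 = (-34)² + 12 = 1156 + 12 = 1168)
(K(-178) - 31865) + B = (1 - 31865) + 1168 = -31864 + 1168 = -30696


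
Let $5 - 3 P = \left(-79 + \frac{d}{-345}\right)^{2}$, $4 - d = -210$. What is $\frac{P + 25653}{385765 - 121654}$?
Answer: $\frac{8406094139}{94307435325} \approx 0.089135$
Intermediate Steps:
$d = 214$ ($d = 4 - -210 = 4 + 210 = 214$)
$P = - \frac{753950836}{357075}$ ($P = \frac{5}{3} - \frac{\left(-79 + \frac{214}{-345}\right)^{2}}{3} = \frac{5}{3} - \frac{\left(-79 + 214 \left(- \frac{1}{345}\right)\right)^{2}}{3} = \frac{5}{3} - \frac{\left(-79 - \frac{214}{345}\right)^{2}}{3} = \frac{5}{3} - \frac{\left(- \frac{27469}{345}\right)^{2}}{3} = \frac{5}{3} - \frac{754545961}{357075} = - \frac{753950836}{357075} \approx -2111.5$)
$\frac{P + 25653}{385765 - 121654} = \frac{- \frac{753950836}{357075} + 25653}{385765 - 121654} = \frac{8406094139}{357075 \cdot 264111} = \frac{8406094139}{357075} \cdot \frac{1}{264111} = \frac{8406094139}{94307435325}$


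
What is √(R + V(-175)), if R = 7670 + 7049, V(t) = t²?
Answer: 4*√2834 ≈ 212.94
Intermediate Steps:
R = 14719
√(R + V(-175)) = √(14719 + (-175)²) = √(14719 + 30625) = √45344 = 4*√2834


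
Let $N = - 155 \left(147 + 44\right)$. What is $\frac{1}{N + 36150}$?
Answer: $\frac{1}{6545} \approx 0.00015279$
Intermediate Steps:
$N = -29605$ ($N = \left(-155\right) 191 = -29605$)
$\frac{1}{N + 36150} = \frac{1}{-29605 + 36150} = \frac{1}{6545}$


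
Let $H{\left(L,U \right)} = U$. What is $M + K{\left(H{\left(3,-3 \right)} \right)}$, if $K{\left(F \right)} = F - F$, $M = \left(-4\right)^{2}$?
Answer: $16$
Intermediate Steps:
$M = 16$
$K{\left(F \right)} = 0$
$M + K{\left(H{\left(3,-3 \right)} \right)} = 16 + 0 = 16$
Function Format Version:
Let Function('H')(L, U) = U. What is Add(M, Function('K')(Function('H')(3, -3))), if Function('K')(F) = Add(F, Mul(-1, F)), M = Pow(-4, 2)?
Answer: 16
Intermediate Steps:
M = 16
Function('K')(F) = 0
Add(M, Function('K')(Function('H')(3, -3))) = Add(16, 0) = 16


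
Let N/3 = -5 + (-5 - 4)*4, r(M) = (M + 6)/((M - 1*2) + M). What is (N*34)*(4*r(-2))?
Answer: 11152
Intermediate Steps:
r(M) = (6 + M)/(-2 + 2*M) (r(M) = (6 + M)/((M - 2) + M) = (6 + M)/((-2 + M) + M) = (6 + M)/(-2 + 2*M))
N = -123 (N = 3*(-5 + (-5 - 4)*4) = 3*(-5 - 9*4) = 3*(-5 - 36) = 3*(-41) = -123)
(N*34)*(4*r(-2)) = (-123*34)*(4*((6 - 2)/(2*(-1 - 2)))) = -16728*(1/2)*4/(-3) = -16728*(1/2)*(-1/3)*4 = -16728*(-2)/3 = -4182*(-8/3) = 11152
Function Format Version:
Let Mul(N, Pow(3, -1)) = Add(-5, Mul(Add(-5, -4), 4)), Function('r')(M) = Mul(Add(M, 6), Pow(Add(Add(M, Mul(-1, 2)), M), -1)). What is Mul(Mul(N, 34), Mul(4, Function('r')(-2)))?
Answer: 11152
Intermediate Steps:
Function('r')(M) = Mul(Pow(Add(-2, Mul(2, M)), -1), Add(6, M)) (Function('r')(M) = Mul(Add(6, M), Pow(Add(Add(M, -2), M), -1)) = Mul(Add(6, M), Pow(Add(Add(-2, M), M), -1)) = Mul(Add(6, M), Pow(Add(-2, Mul(2, M)), -1)) = Mul(Pow(Add(-2, Mul(2, M)), -1), Add(6, M)))
N = -123 (N = Mul(3, Add(-5, Mul(Add(-5, -4), 4))) = Mul(3, Add(-5, Mul(-9, 4))) = Mul(3, Add(-5, -36)) = Mul(3, -41) = -123)
Mul(Mul(N, 34), Mul(4, Function('r')(-2))) = Mul(Mul(-123, 34), Mul(4, Mul(Rational(1, 2), Pow(Add(-1, -2), -1), Add(6, -2)))) = Mul(-4182, Mul(4, Mul(Rational(1, 2), Pow(-3, -1), 4))) = Mul(-4182, Mul(4, Mul(Rational(1, 2), Rational(-1, 3), 4))) = Mul(-4182, Mul(4, Rational(-2, 3))) = Mul(-4182, Rational(-8, 3)) = 11152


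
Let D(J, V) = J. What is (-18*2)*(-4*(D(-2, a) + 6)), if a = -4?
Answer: 576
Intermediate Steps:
(-18*2)*(-4*(D(-2, a) + 6)) = (-18*2)*(-4*(-2 + 6)) = -(-144)*4 = -36*(-16) = 576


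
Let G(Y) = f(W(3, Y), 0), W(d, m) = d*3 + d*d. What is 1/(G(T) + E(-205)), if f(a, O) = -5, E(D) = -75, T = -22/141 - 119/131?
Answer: -1/80 ≈ -0.012500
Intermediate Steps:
T = -19661/18471 (T = -22*1/141 - 119*1/131 = -22/141 - 119/131 = -19661/18471 ≈ -1.0644)
W(d, m) = d**2 + 3*d (W(d, m) = 3*d + d**2 = d**2 + 3*d)
G(Y) = -5
1/(G(T) + E(-205)) = 1/(-5 - 75) = 1/(-80) = -1/80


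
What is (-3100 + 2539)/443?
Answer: -561/443 ≈ -1.2664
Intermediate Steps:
(-3100 + 2539)/443 = -561*1/443 = -561/443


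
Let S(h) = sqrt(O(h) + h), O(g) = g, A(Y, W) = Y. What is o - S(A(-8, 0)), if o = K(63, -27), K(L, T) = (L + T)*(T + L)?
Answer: 1296 - 4*I ≈ 1296.0 - 4.0*I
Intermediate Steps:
K(L, T) = (L + T)**2 (K(L, T) = (L + T)*(L + T) = (L + T)**2)
o = 1296 (o = (63 - 27)**2 = 36**2 = 1296)
S(h) = sqrt(2)*sqrt(h) (S(h) = sqrt(h + h) = sqrt(2*h) = sqrt(2)*sqrt(h))
o - S(A(-8, 0)) = 1296 - sqrt(2)*sqrt(-8) = 1296 - sqrt(2)*2*I*sqrt(2) = 1296 - 4*I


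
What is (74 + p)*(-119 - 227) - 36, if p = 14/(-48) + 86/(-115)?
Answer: -34886863/1380 ≈ -25280.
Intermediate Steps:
p = -2869/2760 (p = 14*(-1/48) + 86*(-1/115) = -7/24 - 86/115 = -2869/2760 ≈ -1.0395)
(74 + p)*(-119 - 227) - 36 = (74 - 2869/2760)*(-119 - 227) - 36 = (201371/2760)*(-346) - 36 = -34837183/1380 - 36 = -34886863/1380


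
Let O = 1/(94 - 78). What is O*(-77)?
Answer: -77/16 ≈ -4.8125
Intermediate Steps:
O = 1/16 ≈ 0.062500
O*(-77) = (1/16)*(-77) = -77/16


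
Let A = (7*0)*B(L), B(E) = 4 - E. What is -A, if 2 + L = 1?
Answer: 0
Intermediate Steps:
L = -1 (L = -2 + 1 = -1)
A = 0 (A = (7*0)*(4 - 1*(-1)) = 0*(4 + 1) = 0*5 = 0)
-A = -1*0 = 0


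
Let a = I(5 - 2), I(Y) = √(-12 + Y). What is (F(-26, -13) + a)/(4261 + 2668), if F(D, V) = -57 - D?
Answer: -31/6929 + 3*I/6929 ≈ -0.0044739 + 0.00043296*I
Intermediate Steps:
a = 3*I (a = √(-12 + (5 - 2)) = √(-12 + 3) = √(-9) = 3*I ≈ 3.0*I)
(F(-26, -13) + a)/(4261 + 2668) = ((-57 - 1*(-26)) + 3*I)/(4261 + 2668) = ((-57 + 26) + 3*I)/6929 = (-31 + 3*I)*(1/6929) = -31/6929 + 3*I/6929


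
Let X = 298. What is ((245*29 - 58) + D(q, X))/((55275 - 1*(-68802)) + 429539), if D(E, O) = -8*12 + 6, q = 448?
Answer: 6957/553616 ≈ 0.012566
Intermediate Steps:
D(E, O) = -90 (D(E, O) = -96 + 6 = -90)
((245*29 - 58) + D(q, X))/((55275 - 1*(-68802)) + 429539) = ((245*29 - 58) - 90)/((55275 - 1*(-68802)) + 429539) = ((7105 - 58) - 90)/((55275 + 68802) + 429539) = (7047 - 90)/(124077 + 429539) = 6957/553616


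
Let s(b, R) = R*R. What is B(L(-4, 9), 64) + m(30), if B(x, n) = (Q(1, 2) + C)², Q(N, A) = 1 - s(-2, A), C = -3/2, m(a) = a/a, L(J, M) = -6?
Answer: 85/4 ≈ 21.250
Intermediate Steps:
m(a) = 1
s(b, R) = R²
C = -3/2 (C = -3*½ = -3/2 ≈ -1.5000)
Q(N, A) = 1 - A²
B(x, n) = 81/4 (B(x, n) = ((1 - 1*2²) - 3/2)² = ((1 - 1*4) - 3/2)² = ((1 - 4) - 3/2)² = (-3 - 3/2)² = (-9/2)² = 81/4)
B(L(-4, 9), 64) + m(30) = 81/4 + 1 = 85/4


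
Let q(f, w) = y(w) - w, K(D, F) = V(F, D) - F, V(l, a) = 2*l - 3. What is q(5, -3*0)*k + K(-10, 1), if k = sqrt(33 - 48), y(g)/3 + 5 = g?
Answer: -2 - 15*I*sqrt(15) ≈ -2.0 - 58.095*I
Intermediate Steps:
V(l, a) = -3 + 2*l
y(g) = -15 + 3*g
k = I*sqrt(15) (k = sqrt(-15) = I*sqrt(15) ≈ 3.873*I)
K(D, F) = -3 + F (K(D, F) = (-3 + 2*F) - F = -3 + F)
q(f, w) = -15 + 2*w (q(f, w) = (-15 + 3*w) - w = -15 + 2*w)
q(5, -3*0)*k + K(-10, 1) = (-15 + 2*(-3*0))*(I*sqrt(15)) + (-3 + 1) = (-15 + 2*0)*(I*sqrt(15)) - 2 = (-15 + 0)*(I*sqrt(15)) - 2 = -15*I*sqrt(15) - 2 = -2 - 15*I*sqrt(15)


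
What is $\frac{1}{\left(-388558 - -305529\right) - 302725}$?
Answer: $- \frac{1}{385754} \approx -2.5923 \cdot 10^{-6}$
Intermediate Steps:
$\frac{1}{\left(-388558 - -305529\right) - 302725} = \frac{1}{\left(-388558 + 305529\right) - 302725} = \frac{1}{-83029 - 302725} = \frac{1}{-385754} = - \frac{1}{385754}$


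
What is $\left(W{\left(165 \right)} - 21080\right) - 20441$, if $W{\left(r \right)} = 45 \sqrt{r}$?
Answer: $-41521 + 45 \sqrt{165} \approx -40943.0$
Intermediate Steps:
$\left(W{\left(165 \right)} - 21080\right) - 20441 = \left(45 \sqrt{165} - 21080\right) - 20441 = \left(-21080 + 45 \sqrt{165}\right) - 20441 = -41521 + 45 \sqrt{165}$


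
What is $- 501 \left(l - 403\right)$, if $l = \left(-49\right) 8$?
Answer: $398295$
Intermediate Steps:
$l = -392$
$- 501 \left(l - 403\right) = - 501 \left(-392 - 403\right) = \left(-501\right) \left(-795\right) = 398295$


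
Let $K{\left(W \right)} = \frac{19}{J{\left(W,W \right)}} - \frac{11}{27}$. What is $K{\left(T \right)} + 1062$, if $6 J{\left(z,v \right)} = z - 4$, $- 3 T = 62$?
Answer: $\frac{1055914}{999} \approx 1057.0$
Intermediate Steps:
$T = - \frac{62}{3}$ ($T = \left(- \frac{1}{3}\right) 62 = - \frac{62}{3} \approx -20.667$)
$J{\left(z,v \right)} = - \frac{2}{3} + \frac{z}{6}$ ($J{\left(z,v \right)} = \frac{z - 4}{6} = \frac{-4 + z}{6} = - \frac{2}{3} + \frac{z}{6}$)
$K{\left(W \right)} = - \frac{11}{27} + \frac{19}{- \frac{2}{3} + \frac{W}{6}}$ ($K{\left(W \right)} = \frac{19}{- \frac{2}{3} + \frac{W}{6}} - \frac{11}{27} = - \frac{11}{27} + \frac{19}{- \frac{2}{3} + \frac{W}{6}}$)
$K{\left(T \right)} + 1062 = \frac{3122 - - \frac{682}{3}}{27 \left(-4 - \frac{62}{3}\right)} + 1062 = \frac{3122 + \frac{682}{3}}{27 \left(- \frac{74}{3}\right)} + 1062 = \frac{1}{27} \left(- \frac{3}{74}\right) \frac{10048}{3} + 1062 = - \frac{5024}{999} + 1062 = \frac{1055914}{999}$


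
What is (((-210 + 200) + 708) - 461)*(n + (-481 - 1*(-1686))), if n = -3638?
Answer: -576621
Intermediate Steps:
(((-210 + 200) + 708) - 461)*(n + (-481 - 1*(-1686))) = (((-210 + 200) + 708) - 461)*(-3638 + (-481 - 1*(-1686))) = ((-10 + 708) - 461)*(-3638 + (-481 + 1686)) = (698 - 461)*(-3638 + 1205) = 237*(-2433) = -576621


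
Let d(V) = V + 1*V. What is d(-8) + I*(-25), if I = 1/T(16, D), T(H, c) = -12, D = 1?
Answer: -167/12 ≈ -13.917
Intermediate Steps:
I = -1/12 (I = 1/(-12) = -1/12 ≈ -0.083333)
d(V) = 2*V (d(V) = V + V = 2*V)
d(-8) + I*(-25) = 2*(-8) - 1/12*(-25) = -16 + 25/12 = -167/12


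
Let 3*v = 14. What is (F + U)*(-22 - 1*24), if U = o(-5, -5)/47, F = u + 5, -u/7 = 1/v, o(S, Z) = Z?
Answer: -7337/47 ≈ -156.11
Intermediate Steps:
v = 14/3 (v = (1/3)*14 = 14/3 ≈ 4.6667)
u = -3/2 (u = -7/14/3 = -7*3/14 = -3/2 ≈ -1.5000)
F = 7/2 (F = -3/2 + 5 = 7/2 ≈ 3.5000)
U = -5/47 ≈ -0.10638
(F + U)*(-22 - 1*24) = (7/2 - 5/47)*(-22 - 1*24) = 319*(-22 - 24)/94 = (319/94)*(-46) = -7337/47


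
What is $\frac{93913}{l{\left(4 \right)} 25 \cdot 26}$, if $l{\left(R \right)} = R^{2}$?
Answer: $\frac{93913}{10400} \approx 9.0301$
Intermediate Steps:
$\frac{93913}{l{\left(4 \right)} 25 \cdot 26} = \frac{93913}{4^{2} \cdot 25 \cdot 26} = \frac{93913}{16 \cdot 25 \cdot 26} = \frac{93913}{400 \cdot 26} = \frac{93913}{10400}$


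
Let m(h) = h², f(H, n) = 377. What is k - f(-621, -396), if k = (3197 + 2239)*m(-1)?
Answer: 5059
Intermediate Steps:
k = 5436 (k = (3197 + 2239)*(-1)² = 5436*1 = 5436)
k - f(-621, -396) = 5436 - 1*377 = 5436 - 377 = 5059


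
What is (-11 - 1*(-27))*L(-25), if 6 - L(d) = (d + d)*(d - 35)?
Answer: -47904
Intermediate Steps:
L(d) = 6 - 2*d*(-35 + d) (L(d) = 6 - (d + d)*(d - 35) = 6 - 2*d*(-35 + d))
(-11 - 1*(-27))*L(-25) = (-11 - 1*(-27))*(6 - 2*(-25)² + 70*(-25)) = (-11 + 27)*(6 - 2*625 - 1750) = 16*(6 - 1250 - 1750) = 16*(-2994) = -47904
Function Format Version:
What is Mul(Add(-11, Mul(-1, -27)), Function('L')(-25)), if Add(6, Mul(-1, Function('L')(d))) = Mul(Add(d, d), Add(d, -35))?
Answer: -47904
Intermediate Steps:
Function('L')(d) = Add(6, Mul(-2, d, Add(-35, d))) (Function('L')(d) = Add(6, Mul(-1, Mul(Add(d, d), Add(d, -35)))) = Add(6, Mul(-1, Mul(Mul(2, d), Add(-35, d)))) = Add(6, Mul(-1, Mul(2, d, Add(-35, d)))) = Add(6, Mul(-2, d, Add(-35, d))))
Mul(Add(-11, Mul(-1, -27)), Function('L')(-25)) = Mul(Add(-11, Mul(-1, -27)), Add(6, Mul(-2, Pow(-25, 2)), Mul(70, -25))) = Mul(Add(-11, 27), Add(6, Mul(-2, 625), -1750)) = Mul(16, Add(6, -1250, -1750)) = Mul(16, -2994) = -47904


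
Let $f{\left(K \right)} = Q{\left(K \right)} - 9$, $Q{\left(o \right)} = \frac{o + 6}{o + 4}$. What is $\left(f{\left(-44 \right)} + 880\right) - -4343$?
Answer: $\frac{104299}{20} \approx 5215.0$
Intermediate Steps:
$Q{\left(o \right)} = \frac{6 + o}{4 + o}$
$f{\left(K \right)} = -9 + \frac{6 + K}{4 + K}$ ($f{\left(K \right)} = \frac{6 + K}{4 + K} - 9 = -9 + \frac{6 + K}{4 + K}$)
$\left(f{\left(-44 \right)} + 880\right) - -4343 = \left(\frac{2 \left(-15 - -176\right)}{4 - 44} + 880\right) - -4343 = \left(\frac{2 \left(-15 + 176\right)}{-40} + 880\right) + 4343 = \left(2 \left(- \frac{1}{40}\right) 161 + 880\right) + 4343 = \left(- \frac{161}{20} + 880\right) + 4343 = \frac{17439}{20} + 4343 = \frac{104299}{20}$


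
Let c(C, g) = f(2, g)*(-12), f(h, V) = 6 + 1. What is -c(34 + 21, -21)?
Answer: 84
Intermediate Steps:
f(h, V) = 7
c(C, g) = -84 (c(C, g) = 7*(-12) = -84)
-c(34 + 21, -21) = -1*(-84) = 84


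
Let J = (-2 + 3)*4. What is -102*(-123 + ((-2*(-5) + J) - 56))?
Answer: 16830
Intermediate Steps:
J = 4 (J = 1*4 = 4)
-102*(-123 + ((-2*(-5) + J) - 56)) = -102*(-123 + ((-2*(-5) + 4) - 56)) = -102*(-123 + ((10 + 4) - 56)) = -102*(-123 + (14 - 56)) = -102*(-123 - 42) = -102*(-165) = 16830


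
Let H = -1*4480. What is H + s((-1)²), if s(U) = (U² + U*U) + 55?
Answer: -4423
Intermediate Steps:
H = -4480
s(U) = 55 + 2*U² (s(U) = (U² + U²) + 55 = 2*U² + 55 = 55 + 2*U²)
H + s((-1)²) = -4480 + (55 + 2*((-1)²)²) = -4480 + (55 + 2*1²) = -4480 + (55 + 2*1) = -4480 + (55 + 2) = -4480 + 57 = -4423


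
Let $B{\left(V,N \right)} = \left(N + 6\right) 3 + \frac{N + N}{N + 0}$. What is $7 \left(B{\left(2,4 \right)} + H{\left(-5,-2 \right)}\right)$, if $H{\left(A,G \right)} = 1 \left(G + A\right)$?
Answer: $175$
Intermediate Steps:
$H{\left(A,G \right)} = A + G$ ($H{\left(A,G \right)} = 1 \left(A + G\right) = A + G$)
$B{\left(V,N \right)} = 20 + 3 N$ ($B{\left(V,N \right)} = \left(6 + N\right) 3 + \frac{2 N}{N} = \left(18 + 3 N\right) + 2 = 20 + 3 N$)
$7 \left(B{\left(2,4 \right)} + H{\left(-5,-2 \right)}\right) = 7 \left(\left(20 + 3 \cdot 4\right) - 7\right) = 7 \left(\left(20 + 12\right) - 7\right) = 7 \left(32 - 7\right) = 7 \cdot 25 = 175$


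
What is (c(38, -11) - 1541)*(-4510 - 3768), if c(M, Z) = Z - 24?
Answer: 13046128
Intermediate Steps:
c(M, Z) = -24 + Z
(c(38, -11) - 1541)*(-4510 - 3768) = ((-24 - 11) - 1541)*(-4510 - 3768) = (-35 - 1541)*(-8278) = -1576*(-8278) = 13046128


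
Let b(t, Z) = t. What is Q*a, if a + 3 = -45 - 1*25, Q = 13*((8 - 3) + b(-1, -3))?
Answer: -3796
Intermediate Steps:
Q = 52 (Q = 13*((8 - 3) - 1) = 13*(5 - 1) = 13*4 = 52)
a = -73 (a = -3 + (-45 - 1*25) = -3 + (-45 - 25) = -3 - 70 = -73)
Q*a = 52*(-73) = -3796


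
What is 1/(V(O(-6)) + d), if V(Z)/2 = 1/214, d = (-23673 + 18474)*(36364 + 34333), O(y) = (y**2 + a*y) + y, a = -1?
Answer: -107/39328246220 ≈ -2.7207e-9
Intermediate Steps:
O(y) = y**2 (O(y) = (y**2 - y) + y = y**2)
d = -367553703 (d = -5199*70697 = -367553703)
V(Z) = 1/107 (V(Z) = 2/214 = 2*(1/214) = 1/107)
1/(V(O(-6)) + d) = 1/(1/107 - 367553703) = 1/(-39328246220/107) = -107/39328246220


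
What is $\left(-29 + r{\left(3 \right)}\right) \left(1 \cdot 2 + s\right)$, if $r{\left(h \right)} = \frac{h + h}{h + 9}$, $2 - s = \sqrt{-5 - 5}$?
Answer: $-114 + \frac{57 i \sqrt{10}}{2} \approx -114.0 + 90.125 i$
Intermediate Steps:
$s = 2 - i \sqrt{10}$ ($s = 2 - \sqrt{-5 - 5} = 2 - \sqrt{-10} = 2 - i \sqrt{10} \approx 2.0 - 3.1623 i$)
$r{\left(h \right)} = \frac{2 h}{9 + h}$
$\left(-29 + r{\left(3 \right)}\right) \left(1 \cdot 2 + s\right) = \left(-29 + 2 \cdot 3 \frac{1}{9 + 3}\right) \left(1 \cdot 2 + \left(2 - i \sqrt{10}\right)\right) = \left(-29 + 2 \cdot 3 \cdot \frac{1}{12}\right) \left(2 + \left(2 - i \sqrt{10}\right)\right) = \left(-29 + 2 \cdot 3 \cdot \frac{1}{12}\right) \left(4 - i \sqrt{10}\right) = \left(-29 + \frac{1}{2}\right) \left(4 - i \sqrt{10}\right) = - \frac{57 \left(4 - i \sqrt{10}\right)}{2} = -114 + \frac{57 i \sqrt{10}}{2}$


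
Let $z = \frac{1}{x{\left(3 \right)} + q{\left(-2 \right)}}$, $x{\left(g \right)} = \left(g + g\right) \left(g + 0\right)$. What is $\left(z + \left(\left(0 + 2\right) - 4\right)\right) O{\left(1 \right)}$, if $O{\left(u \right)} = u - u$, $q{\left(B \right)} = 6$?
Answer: $0$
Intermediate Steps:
$x{\left(g \right)} = 2 g^{2}$ ($x{\left(g \right)} = 2 g g = 2 g^{2}$)
$z = \frac{1}{24}$ ($z = \frac{1}{2 \cdot 3^{2} + 6} = \frac{1}{2 \cdot 9 + 6} = \frac{1}{18 + 6} = \frac{1}{24} \approx 0.041667$)
$O{\left(u \right)} = 0$
$\left(z + \left(\left(0 + 2\right) - 4\right)\right) O{\left(1 \right)} = \left(\frac{1}{24} + \left(\left(0 + 2\right) - 4\right)\right) 0 = \left(\frac{1}{24} + \left(2 - 4\right)\right) 0 = \left(\frac{1}{24} - 2\right) 0 = \left(- \frac{47}{24}\right) 0 = 0$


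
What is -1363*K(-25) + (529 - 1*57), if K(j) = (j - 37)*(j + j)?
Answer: -4224828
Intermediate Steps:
K(j) = 2*j*(-37 + j) (K(j) = (-37 + j)*(2*j) = 2*j*(-37 + j))
-1363*K(-25) + (529 - 1*57) = -2726*(-25)*(-37 - 25) + (529 - 1*57) = -2726*(-25)*(-62) + (529 - 57) = -1363*3100 + 472 = -4225300 + 472 = -4224828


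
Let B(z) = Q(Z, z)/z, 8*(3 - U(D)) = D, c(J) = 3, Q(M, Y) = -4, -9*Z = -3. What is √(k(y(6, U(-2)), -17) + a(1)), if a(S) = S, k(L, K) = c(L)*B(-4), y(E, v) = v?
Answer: 2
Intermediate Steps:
Z = ⅓ (Z = -⅑*(-3) = ⅓ ≈ 0.33333)
U(D) = 3 - D/8
B(z) = -4/z
k(L, K) = 3 (k(L, K) = 3*(-4/(-4)) = 3*(-4*(-¼)) = 3*1 = 3)
√(k(y(6, U(-2)), -17) + a(1)) = √(3 + 1) = √4 = 2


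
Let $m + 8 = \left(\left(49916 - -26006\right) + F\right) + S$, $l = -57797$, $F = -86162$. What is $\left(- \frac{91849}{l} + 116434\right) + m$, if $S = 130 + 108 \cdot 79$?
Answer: $\frac{6637961705}{57797} \approx 1.1485 \cdot 10^{5}$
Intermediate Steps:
$S = 8662$ ($S = 130 + 8532 = 8662$)
$m = -1586$ ($m = -8 + \left(\left(\left(49916 - -26006\right) - 86162\right) + 8662\right) = -8 + \left(\left(\left(49916 + 26006\right) - 86162\right) + 8662\right) = -8 + \left(\left(75922 - 86162\right) + 8662\right) = -8 + \left(-10240 + 8662\right) = -8 - 1578 = -1586$)
$\left(- \frac{91849}{l} + 116434\right) + m = \left(- \frac{91849}{-57797} + 116434\right) - 1586 = \left(\left(-91849\right) \left(- \frac{1}{57797}\right) + 116434\right) - 1586 = \left(\frac{91849}{57797} + 116434\right) - 1586 = \frac{6729627747}{57797} - 1586 = \frac{6637961705}{57797}$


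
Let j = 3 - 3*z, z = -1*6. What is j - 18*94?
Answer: -1671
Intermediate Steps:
z = -6
j = 21 (j = 3 - 3*(-6) = 3 + 18 = 21)
j - 18*94 = 21 - 18*94 = 21 - 1692 = -1671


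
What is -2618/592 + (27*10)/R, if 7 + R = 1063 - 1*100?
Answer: -292871/70744 ≈ -4.1399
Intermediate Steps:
R = 956 (R = -7 + (1063 - 1*100) = -7 + (1063 - 100) = -7 + 963 = 956)
-2618/592 + (27*10)/R = -2618/592 + (27*10)/956 = -2618*1/592 + 270*(1/956) = -1309/296 + 135/478 = -292871/70744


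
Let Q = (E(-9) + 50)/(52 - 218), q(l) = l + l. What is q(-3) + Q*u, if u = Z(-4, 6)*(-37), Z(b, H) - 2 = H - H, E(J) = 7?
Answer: 1611/83 ≈ 19.410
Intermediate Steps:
q(l) = 2*l
Z(b, H) = 2 (Z(b, H) = 2 + (H - H) = 2 + 0 = 2)
u = -74 (u = 2*(-37) = -74)
Q = -57/166 (Q = (7 + 50)/(52 - 218) = 57/(-166) = 57*(-1/166) = -57/166 ≈ -0.34337)
q(-3) + Q*u = 2*(-3) - 57/166*(-74) = -6 + 2109/83 = 1611/83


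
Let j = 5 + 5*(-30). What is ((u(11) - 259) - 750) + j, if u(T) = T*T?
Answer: -1033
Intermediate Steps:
j = -145 (j = 5 - 150 = -145)
u(T) = T²
((u(11) - 259) - 750) + j = ((11² - 259) - 750) - 145 = ((121 - 259) - 750) - 145 = (-138 - 750) - 145 = -888 - 145 = -1033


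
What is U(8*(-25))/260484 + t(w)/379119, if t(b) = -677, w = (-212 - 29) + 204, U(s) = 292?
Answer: -1823470/2743178711 ≈ -0.00066473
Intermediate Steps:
w = -37 (w = -241 + 204 = -37)
U(8*(-25))/260484 + t(w)/379119 = 292/260484 - 677/379119 = 292*(1/260484) - 677*1/379119 = 73/65121 - 677/379119 = -1823470/2743178711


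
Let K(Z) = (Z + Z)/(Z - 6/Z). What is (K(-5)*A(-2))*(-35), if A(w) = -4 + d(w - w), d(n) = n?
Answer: 7000/19 ≈ 368.42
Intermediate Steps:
K(Z) = 2*Z/(Z - 6/Z) (K(Z) = (2*Z)/(Z - 6/Z) = 2*Z/(Z - 6/Z))
A(w) = -4 (A(w) = -4 + (w - w) = -4 + 0 = -4)
(K(-5)*A(-2))*(-35) = ((2*(-5)²/(-6 + (-5)²))*(-4))*(-35) = ((2*25/(-6 + 25))*(-4))*(-35) = ((2*25/19)*(-4))*(-35) = ((2*25*(1/19))*(-4))*(-35) = ((50/19)*(-4))*(-35) = -200/19*(-35) = 7000/19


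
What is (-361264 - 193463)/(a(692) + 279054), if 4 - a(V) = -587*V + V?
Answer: -184909/228190 ≈ -0.81033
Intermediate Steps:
a(V) = 4 + 586*V (a(V) = 4 - (-587*V + V) = 4 - (-586)*V = 4 + 586*V)
(-361264 - 193463)/(a(692) + 279054) = (-361264 - 193463)/((4 + 586*692) + 279054) = -554727/((4 + 405512) + 279054) = -554727/(405516 + 279054) = -554727/684570 = -554727*1/684570 = -184909/228190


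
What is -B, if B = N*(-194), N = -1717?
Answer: -333098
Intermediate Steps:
B = 333098 (B = -1717*(-194) = 333098)
-B = -1*333098 = -333098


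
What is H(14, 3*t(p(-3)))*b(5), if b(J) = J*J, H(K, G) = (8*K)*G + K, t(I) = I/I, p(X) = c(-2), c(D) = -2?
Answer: 8750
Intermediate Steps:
p(X) = -2
t(I) = 1
H(K, G) = K + 8*G*K (H(K, G) = 8*G*K + K = K + 8*G*K)
b(J) = J²
H(14, 3*t(p(-3)))*b(5) = (14*(1 + 8*(3*1)))*5² = (14*(1 + 8*3))*25 = (14*(1 + 24))*25 = (14*25)*25 = 350*25 = 8750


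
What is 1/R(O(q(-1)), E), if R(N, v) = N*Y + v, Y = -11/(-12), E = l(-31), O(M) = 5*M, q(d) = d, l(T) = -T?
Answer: 12/317 ≈ 0.037855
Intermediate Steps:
E = 31 (E = -1*(-31) = 31)
Y = 11/12 (Y = -11*(-1/12) = 11/12 ≈ 0.91667)
R(N, v) = v + 11*N/12 (R(N, v) = N*(11/12) + v = 11*N/12 + v = v + 11*N/12)
1/R(O(q(-1)), E) = 1/(31 + 11*(5*(-1))/12) = 1/(31 + (11/12)*(-5)) = 1/(31 - 55/12) = 1/(317/12) = 12/317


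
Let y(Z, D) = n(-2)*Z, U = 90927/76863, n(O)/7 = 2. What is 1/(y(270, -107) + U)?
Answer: 25621/96877689 ≈ 0.00026447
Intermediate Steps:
n(O) = 14 (n(O) = 7*2 = 14)
U = 30309/25621 (U = 90927*(1/76863) = 30309/25621 ≈ 1.1830)
y(Z, D) = 14*Z
1/(y(270, -107) + U) = 1/(14*270 + 30309/25621) = 1/(3780 + 30309/25621) = 1/(96877689/25621) = 25621/96877689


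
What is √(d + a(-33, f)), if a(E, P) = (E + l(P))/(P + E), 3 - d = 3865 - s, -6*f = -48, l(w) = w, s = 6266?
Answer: √2405 ≈ 49.041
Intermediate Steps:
f = 8 (f = -⅙*(-48) = 8)
d = 2404 (d = 3 - (3865 - 1*6266) = 3 - (3865 - 6266) = 3 - 1*(-2401) = 3 + 2401 = 2404)
a(E, P) = 1 (a(E, P) = (E + P)/(P + E) = (E + P)/(E + P) = 1)
√(d + a(-33, f)) = √(2404 + 1) = √2405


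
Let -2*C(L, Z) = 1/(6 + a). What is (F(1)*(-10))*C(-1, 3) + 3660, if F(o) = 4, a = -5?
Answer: 3680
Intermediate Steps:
C(L, Z) = -½ (C(L, Z) = -1/(2*(6 - 5)) = -½/1 = -½*1 = -½)
(F(1)*(-10))*C(-1, 3) + 3660 = (4*(-10))*(-½) + 3660 = -40*(-½) + 3660 = 20 + 3660 = 3680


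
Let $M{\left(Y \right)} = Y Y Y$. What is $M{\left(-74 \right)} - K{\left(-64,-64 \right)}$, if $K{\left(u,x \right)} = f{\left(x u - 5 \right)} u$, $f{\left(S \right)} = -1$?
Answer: $-405288$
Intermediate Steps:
$K{\left(u,x \right)} = - u$
$M{\left(Y \right)} = Y^{3}$ ($M{\left(Y \right)} = Y^{2} Y = Y^{3}$)
$M{\left(-74 \right)} - K{\left(-64,-64 \right)} = \left(-74\right)^{3} - \left(-1\right) \left(-64\right) = -405224 - 64 = -405288$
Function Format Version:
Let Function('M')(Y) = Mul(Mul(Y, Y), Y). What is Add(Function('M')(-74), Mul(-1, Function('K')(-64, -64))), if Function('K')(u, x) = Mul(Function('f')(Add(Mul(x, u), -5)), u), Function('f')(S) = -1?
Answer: -405288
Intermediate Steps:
Function('K')(u, x) = Mul(-1, u)
Function('M')(Y) = Pow(Y, 3) (Function('M')(Y) = Mul(Pow(Y, 2), Y) = Pow(Y, 3))
Add(Function('M')(-74), Mul(-1, Function('K')(-64, -64))) = Add(Pow(-74, 3), Mul(-1, Mul(-1, -64))) = Add(-405224, Mul(-1, 64)) = Add(-405224, -64) = -405288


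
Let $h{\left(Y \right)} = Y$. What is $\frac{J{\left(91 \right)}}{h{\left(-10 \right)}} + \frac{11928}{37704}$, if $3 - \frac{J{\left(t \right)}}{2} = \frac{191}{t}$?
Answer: $\frac{97313}{714805} \approx 0.13614$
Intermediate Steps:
$J{\left(t \right)} = 6 - \frac{382}{t}$ ($J{\left(t \right)} = 6 - 2 \frac{191}{t} = 6 - \frac{382}{t}$)
$\frac{J{\left(91 \right)}}{h{\left(-10 \right)}} + \frac{11928}{37704} = \frac{6 - \frac{382}{91}}{-10} + \frac{11928}{37704} = \left(6 - \frac{382}{91}\right) \left(- \frac{1}{10}\right) + 11928 \cdot \frac{1}{37704} = \left(6 - \frac{382}{91}\right) \left(- \frac{1}{10}\right) + \frac{497}{1571} = \frac{164}{91} \left(- \frac{1}{10}\right) + \frac{497}{1571} = - \frac{82}{455} + \frac{497}{1571} = \frac{97313}{714805}$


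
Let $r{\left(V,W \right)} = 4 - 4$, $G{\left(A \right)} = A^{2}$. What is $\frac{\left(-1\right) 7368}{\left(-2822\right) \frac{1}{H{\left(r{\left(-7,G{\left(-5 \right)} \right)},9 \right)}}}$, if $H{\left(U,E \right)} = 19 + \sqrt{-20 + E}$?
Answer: $\frac{69996}{1411} + \frac{3684 i \sqrt{11}}{1411} \approx 49.607 + 8.6594 i$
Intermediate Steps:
$r{\left(V,W \right)} = 0$
$\frac{\left(-1\right) 7368}{\left(-2822\right) \frac{1}{H{\left(r{\left(-7,G{\left(-5 \right)} \right)},9 \right)}}} = \frac{\left(-1\right) 7368}{\left(-2822\right) \frac{1}{19 + \sqrt{-20 + 9}}} = - \frac{7368}{\left(-2822\right) \frac{1}{19 + \sqrt{-11}}} = - \frac{7368}{\left(-2822\right) \frac{1}{19 + i \sqrt{11}}} = - 7368 \left(- \frac{19}{2822} - \frac{i \sqrt{11}}{2822}\right) = \frac{69996}{1411} + \frac{3684 i \sqrt{11}}{1411}$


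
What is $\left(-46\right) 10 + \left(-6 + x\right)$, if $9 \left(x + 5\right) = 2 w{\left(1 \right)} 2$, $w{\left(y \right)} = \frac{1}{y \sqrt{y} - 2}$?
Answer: $- \frac{4243}{9} \approx -471.44$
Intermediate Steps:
$w{\left(y \right)} = \frac{1}{-2 + y^{\frac{3}{2}}}$ ($w{\left(y \right)} = \frac{1}{y^{\frac{3}{2}} - 2} = \frac{1}{-2 + y^{\frac{3}{2}}}$)
$x = - \frac{49}{9}$ ($x = -5 + \frac{\frac{2}{-2 + 1^{\frac{3}{2}}} \cdot 2}{9} = -5 + \frac{\frac{2}{-2 + 1} \cdot 2}{9} = -5 + \frac{\frac{2}{-1} \cdot 2}{9} = -5 + \frac{2 \left(-1\right) 2}{9} = -5 + \frac{\left(-2\right) 2}{9} = -5 + \frac{1}{9} \left(-4\right) = -5 - \frac{4}{9} = - \frac{49}{9} \approx -5.4444$)
$\left(-46\right) 10 + \left(-6 + x\right) = \left(-46\right) 10 - \frac{103}{9} = -460 - \frac{103}{9} = - \frac{4243}{9}$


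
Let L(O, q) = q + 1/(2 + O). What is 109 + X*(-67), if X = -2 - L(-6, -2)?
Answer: 369/4 ≈ 92.250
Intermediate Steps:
X = ¼ (X = -2 - (1 + 2*(-2) - 6*(-2))/(2 - 6) = -2 - (1 - 4 + 12)/(-4) = -2 - (-1)*9/4 = -2 - 1*(-9/4) = -2 + 9/4 = ¼ ≈ 0.25000)
109 + X*(-67) = 109 + (¼)*(-67) = 109 - 67/4 = 369/4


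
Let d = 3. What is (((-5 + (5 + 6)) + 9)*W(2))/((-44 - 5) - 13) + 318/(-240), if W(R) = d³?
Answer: -9743/1240 ≈ -7.8573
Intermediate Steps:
W(R) = 27 (W(R) = 3³ = 27)
(((-5 + (5 + 6)) + 9)*W(2))/((-44 - 5) - 13) + 318/(-240) = (((-5 + (5 + 6)) + 9)*27)/((-44 - 5) - 13) + 318/(-240) = (((-5 + 11) + 9)*27)/(-49 - 13) + 318*(-1/240) = ((6 + 9)*27)/(-62) - 53/40 = (15*27)*(-1/62) - 53/40 = 405*(-1/62) - 53/40 = -405/62 - 53/40 = -9743/1240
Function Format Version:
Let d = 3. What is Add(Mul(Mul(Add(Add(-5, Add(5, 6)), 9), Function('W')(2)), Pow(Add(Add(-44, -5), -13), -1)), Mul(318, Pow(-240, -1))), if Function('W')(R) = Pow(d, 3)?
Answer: Rational(-9743, 1240) ≈ -7.8573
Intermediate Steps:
Function('W')(R) = 27 (Function('W')(R) = Pow(3, 3) = 27)
Add(Mul(Mul(Add(Add(-5, Add(5, 6)), 9), Function('W')(2)), Pow(Add(Add(-44, -5), -13), -1)), Mul(318, Pow(-240, -1))) = Add(Mul(Mul(Add(Add(-5, Add(5, 6)), 9), 27), Pow(Add(Add(-44, -5), -13), -1)), Mul(318, Pow(-240, -1))) = Add(Mul(Mul(Add(Add(-5, 11), 9), 27), Pow(Add(-49, -13), -1)), Mul(318, Rational(-1, 240))) = Add(Mul(Mul(Add(6, 9), 27), Pow(-62, -1)), Rational(-53, 40)) = Add(Mul(Mul(15, 27), Rational(-1, 62)), Rational(-53, 40)) = Add(Mul(405, Rational(-1, 62)), Rational(-53, 40)) = Add(Rational(-405, 62), Rational(-53, 40)) = Rational(-9743, 1240)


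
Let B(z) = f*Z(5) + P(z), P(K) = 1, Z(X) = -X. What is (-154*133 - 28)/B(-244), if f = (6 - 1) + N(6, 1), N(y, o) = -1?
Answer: 20510/19 ≈ 1079.5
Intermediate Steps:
f = 4 (f = (6 - 1) - 1 = 5 - 1 = 4)
B(z) = -19 (B(z) = 4*(-1*5) + 1 = 4*(-5) + 1 = -20 + 1 = -19)
(-154*133 - 28)/B(-244) = (-154*133 - 28)/(-19) = (-20482 - 28)*(-1/19) = -20510*(-1/19) = 20510/19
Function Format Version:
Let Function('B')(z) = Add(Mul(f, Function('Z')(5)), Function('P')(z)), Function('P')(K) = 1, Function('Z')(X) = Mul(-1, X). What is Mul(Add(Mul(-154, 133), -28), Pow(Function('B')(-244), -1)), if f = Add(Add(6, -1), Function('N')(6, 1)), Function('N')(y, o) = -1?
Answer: Rational(20510, 19) ≈ 1079.5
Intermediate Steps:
f = 4 (f = Add(Add(6, -1), -1) = Add(5, -1) = 4)
Function('B')(z) = -19 (Function('B')(z) = Add(Mul(4, Mul(-1, 5)), 1) = Add(Mul(4, -5), 1) = Add(-20, 1) = -19)
Mul(Add(Mul(-154, 133), -28), Pow(Function('B')(-244), -1)) = Mul(Add(Mul(-154, 133), -28), Pow(-19, -1)) = Mul(Add(-20482, -28), Rational(-1, 19)) = Mul(-20510, Rational(-1, 19)) = Rational(20510, 19)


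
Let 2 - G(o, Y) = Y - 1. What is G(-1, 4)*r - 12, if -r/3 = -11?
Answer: -45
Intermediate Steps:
r = 33 (r = -3*(-11) = 33)
G(o, Y) = 3 - Y (G(o, Y) = 2 - (Y - 1) = 2 - (-1 + Y) = 2 + (1 - Y) = 3 - Y)
G(-1, 4)*r - 12 = (3 - 1*4)*33 - 12 = (3 - 4)*33 - 12 = -1*33 - 12 = -33 - 12 = -45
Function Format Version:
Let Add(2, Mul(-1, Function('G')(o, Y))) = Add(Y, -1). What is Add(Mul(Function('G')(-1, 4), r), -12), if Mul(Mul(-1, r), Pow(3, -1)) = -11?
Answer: -45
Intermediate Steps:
r = 33 (r = Mul(-3, -11) = 33)
Function('G')(o, Y) = Add(3, Mul(-1, Y)) (Function('G')(o, Y) = Add(2, Mul(-1, Add(Y, -1))) = Add(2, Mul(-1, Add(-1, Y))) = Add(2, Add(1, Mul(-1, Y))) = Add(3, Mul(-1, Y)))
Add(Mul(Function('G')(-1, 4), r), -12) = Add(Mul(Add(3, Mul(-1, 4)), 33), -12) = Add(Mul(Add(3, -4), 33), -12) = Add(Mul(-1, 33), -12) = Add(-33, -12) = -45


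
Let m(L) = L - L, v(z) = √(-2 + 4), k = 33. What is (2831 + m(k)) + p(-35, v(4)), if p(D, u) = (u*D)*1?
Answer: 2831 - 35*√2 ≈ 2781.5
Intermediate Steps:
v(z) = √2
m(L) = 0
p(D, u) = D*u (p(D, u) = (D*u)*1 = D*u)
(2831 + m(k)) + p(-35, v(4)) = (2831 + 0) - 35*√2 = 2831 - 35*√2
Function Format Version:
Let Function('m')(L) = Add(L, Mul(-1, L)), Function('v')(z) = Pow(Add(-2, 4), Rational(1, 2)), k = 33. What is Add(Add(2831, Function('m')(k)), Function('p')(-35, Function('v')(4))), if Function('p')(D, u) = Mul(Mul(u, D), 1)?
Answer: Add(2831, Mul(-35, Pow(2, Rational(1, 2)))) ≈ 2781.5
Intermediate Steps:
Function('v')(z) = Pow(2, Rational(1, 2))
Function('m')(L) = 0
Function('p')(D, u) = Mul(D, u) (Function('p')(D, u) = Mul(Mul(D, u), 1) = Mul(D, u))
Add(Add(2831, Function('m')(k)), Function('p')(-35, Function('v')(4))) = Add(Add(2831, 0), Mul(-35, Pow(2, Rational(1, 2)))) = Add(2831, Mul(-35, Pow(2, Rational(1, 2))))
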